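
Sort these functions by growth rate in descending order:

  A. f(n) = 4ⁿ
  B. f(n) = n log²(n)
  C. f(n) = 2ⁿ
A > C > B

Comparing growth rates:
A = 4ⁿ is O(4ⁿ)
C = 2ⁿ is O(2ⁿ)
B = n log²(n) is O(n log² n)

Therefore, the order from fastest to slowest is: A > C > B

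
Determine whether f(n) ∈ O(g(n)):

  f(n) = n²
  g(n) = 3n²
True

f(n) = n² and g(n) = 3n² are both O(n²).
Big-O permits equal growth rates (f ≤ c·g for some c), so f(n) = O(g(n)) is true.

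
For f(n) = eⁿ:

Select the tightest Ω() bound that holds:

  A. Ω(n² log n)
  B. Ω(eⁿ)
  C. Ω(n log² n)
B

f(n) = eⁿ is Ω(eⁿ).
All listed options are valid Big-Ω bounds (lower bounds),
but Ω(eⁿ) is the tightest (largest valid bound).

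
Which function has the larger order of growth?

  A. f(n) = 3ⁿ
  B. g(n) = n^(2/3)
A

f(n) = 3ⁿ is O(3ⁿ), while g(n) = n^(2/3) is O(n^(2/3)).
Since O(3ⁿ) grows faster than O(n^(2/3)), f(n) dominates.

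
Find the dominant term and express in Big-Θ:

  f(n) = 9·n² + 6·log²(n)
Θ(n²)

Order the terms by growth rate: 6·log²(n) ≺ 9·n².
The fastest-growing term 9·n² dominates as n → ∞; dropping its constant factor gives Θ(n²).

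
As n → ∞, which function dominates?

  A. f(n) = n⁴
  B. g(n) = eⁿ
B

f(n) = n⁴ is O(n⁴), while g(n) = eⁿ is O(eⁿ).
Since O(eⁿ) grows faster than O(n⁴), g(n) dominates.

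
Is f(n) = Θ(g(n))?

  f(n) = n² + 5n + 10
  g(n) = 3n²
True

f(n) = n² + 5n + 10 and g(n) = 3n² are both O(n²).
Since they have the same asymptotic growth rate, f(n) = Θ(g(n)) is true.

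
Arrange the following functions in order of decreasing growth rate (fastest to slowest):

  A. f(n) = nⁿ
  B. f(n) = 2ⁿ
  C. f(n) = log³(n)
A > B > C

Comparing growth rates:
A = nⁿ is O(nⁿ)
B = 2ⁿ is O(2ⁿ)
C = log³(n) is O(log³ n)

Therefore, the order from fastest to slowest is: A > B > C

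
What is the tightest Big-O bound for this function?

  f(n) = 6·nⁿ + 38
O(nⁿ)

The dominant term in 6·nⁿ + 38 is 6·nⁿ, which is Θ(nⁿ).
Lower-order terms (38) are asymptotically negligible.
Constants are absorbed, so the tightest bound is O(nⁿ).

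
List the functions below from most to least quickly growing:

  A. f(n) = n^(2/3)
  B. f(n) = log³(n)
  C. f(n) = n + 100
C > A > B

Comparing growth rates:
C = n + 100 is O(n)
A = n^(2/3) is O(n^(2/3))
B = log³(n) is O(log³ n)

Therefore, the order from fastest to slowest is: C > A > B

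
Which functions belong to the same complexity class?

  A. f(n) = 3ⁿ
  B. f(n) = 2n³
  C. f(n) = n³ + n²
B and C

Examining each function:
  A. 3ⁿ is O(3ⁿ)
  B. 2n³ is O(n³)
  C. n³ + n² is O(n³)

Functions B and C both have the same complexity class.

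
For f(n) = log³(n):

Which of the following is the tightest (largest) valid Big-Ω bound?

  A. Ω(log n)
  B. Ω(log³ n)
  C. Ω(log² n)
B

f(n) = log³(n) is Ω(log³ n).
All listed options are valid Big-Ω bounds (lower bounds),
but Ω(log³ n) is the tightest (largest valid bound).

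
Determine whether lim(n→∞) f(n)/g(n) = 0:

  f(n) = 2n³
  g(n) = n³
False

f(n) = 2n³ is O(n³), and g(n) = n³ is O(n³).
Since they have the same growth rate, f(n) = o(g(n)) is false.
(f = o(g) requires f to grow strictly slower, not equal.)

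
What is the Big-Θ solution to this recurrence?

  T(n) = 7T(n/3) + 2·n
Θ(n^log₃(7))

Master Theorem: a = 7, b = 3, f(n) = 2·n.
Compute the critical exponent d = log₃(7) = 1.771.
Compare f(n) = Θ(n) against n^d:
  k = 1 < d = 1.771, so f(n) = O(n^(d-ε)) — Case 1.
  The recursion cost dominates: T(n) = Θ(n^d) = Θ(n^log₃(7)).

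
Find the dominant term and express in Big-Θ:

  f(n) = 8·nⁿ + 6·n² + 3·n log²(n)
Θ(nⁿ)

Order the terms by growth rate: 3·n log²(n) ≺ 6·n² ≺ 8·nⁿ.
The fastest-growing term 8·nⁿ dominates as n → ∞; dropping its constant factor gives Θ(nⁿ).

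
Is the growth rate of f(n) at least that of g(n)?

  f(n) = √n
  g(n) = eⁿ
False

f(n) = √n is O(√n), and g(n) = eⁿ is O(eⁿ).
Since O(√n) grows slower than O(eⁿ), f(n) = Ω(g(n)) is false.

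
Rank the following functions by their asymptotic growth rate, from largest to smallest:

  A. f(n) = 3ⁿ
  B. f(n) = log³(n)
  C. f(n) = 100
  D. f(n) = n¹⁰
A > D > B > C

Comparing growth rates:
A = 3ⁿ is O(3ⁿ)
D = n¹⁰ is O(n¹⁰)
B = log³(n) is O(log³ n)
C = 100 is O(1)

Therefore, the order from fastest to slowest is: A > D > B > C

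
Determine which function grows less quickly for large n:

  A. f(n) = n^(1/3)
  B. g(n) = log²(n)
B

f(n) = n^(1/3) is O(n^(1/3)), while g(n) = log²(n) is O(log² n).
Since O(log² n) grows slower than O(n^(1/3)), g(n) is dominated.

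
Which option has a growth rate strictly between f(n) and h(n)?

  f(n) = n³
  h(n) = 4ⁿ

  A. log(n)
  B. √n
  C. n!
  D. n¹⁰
D

We need g(n) with n³ = o(g(n)) and g(n) = o(4ⁿ), i.e. O(n³) ≺ g ≺ O(4ⁿ).
Check each option:
  A. log(n) — O(log n) does not grow strictly faster than f(n)
  B. √n — O(√n) does not grow strictly faster than f(n)
  C. n! — O(n!) does not grow strictly slower than h(n)
  D. n¹⁰ — O(n¹⁰) is strictly between O(n³) and O(4ⁿ) ✓

Only option D (n¹⁰) lies strictly between.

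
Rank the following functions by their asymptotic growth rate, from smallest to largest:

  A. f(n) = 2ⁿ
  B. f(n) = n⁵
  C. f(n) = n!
B < A < C

Comparing growth rates:
B = n⁵ is O(n⁵)
A = 2ⁿ is O(2ⁿ)
C = n! is O(n!)

Therefore, the order from slowest to fastest is: B < A < C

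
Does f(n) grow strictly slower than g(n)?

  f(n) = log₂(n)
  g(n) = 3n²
True

f(n) = log₂(n) is O(log n), and g(n) = 3n² is O(n²).
Since O(log n) grows strictly slower than O(n²), f(n) = o(g(n)) is true.
This means lim(n→∞) f(n)/g(n) = 0.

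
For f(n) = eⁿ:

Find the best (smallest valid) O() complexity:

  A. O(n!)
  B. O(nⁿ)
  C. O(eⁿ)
C

f(n) = eⁿ is O(eⁿ).
All listed options are valid Big-O bounds (upper bounds),
but O(eⁿ) is the tightest (smallest valid bound).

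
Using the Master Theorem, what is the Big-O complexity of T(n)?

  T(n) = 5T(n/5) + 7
Θ(n)

Master Theorem: a = 5, b = 5, f(n) = 7.
Compute the critical exponent d = log₅(5) = 1.
Compare f(n) = Θ(1) against n^d:
  k = 0 < d = 1, so f(n) = O(n^(d-ε)) — Case 1.
  The recursion cost dominates: T(n) = Θ(n^d) = Θ(n).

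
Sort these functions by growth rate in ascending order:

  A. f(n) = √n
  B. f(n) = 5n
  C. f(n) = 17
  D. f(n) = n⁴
C < A < B < D

Comparing growth rates:
C = 17 is O(1)
A = √n is O(√n)
B = 5n is O(n)
D = n⁴ is O(n⁴)

Therefore, the order from slowest to fastest is: C < A < B < D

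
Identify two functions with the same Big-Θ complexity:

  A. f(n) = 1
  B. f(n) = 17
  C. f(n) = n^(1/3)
A and B

Examining each function:
  A. 1 is O(1)
  B. 17 is O(1)
  C. n^(1/3) is O(n^(1/3))

Functions A and B both have the same complexity class.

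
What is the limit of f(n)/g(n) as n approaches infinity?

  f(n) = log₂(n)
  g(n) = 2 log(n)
1/(2*log(2))

Since log₂(n) and 2 log(n) have the same growth rate (O(log n)),
the ratio converges to a constant: 1/(2*log(2)).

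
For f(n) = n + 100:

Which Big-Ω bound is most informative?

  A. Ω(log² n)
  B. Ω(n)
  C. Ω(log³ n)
B

f(n) = n + 100 is Ω(n).
All listed options are valid Big-Ω bounds (lower bounds),
but Ω(n) is the tightest (largest valid bound).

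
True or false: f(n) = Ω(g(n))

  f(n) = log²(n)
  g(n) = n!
False

f(n) = log²(n) is O(log² n), and g(n) = n! is O(n!).
Since O(log² n) grows slower than O(n!), f(n) = Ω(g(n)) is false.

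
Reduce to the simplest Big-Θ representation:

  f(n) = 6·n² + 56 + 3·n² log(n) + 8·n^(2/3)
Θ(n² log n)

Order the terms by growth rate: 56 ≺ 8·n^(2/3) ≺ 6·n² ≺ 3·n² log(n).
The fastest-growing term 3·n² log(n) dominates as n → ∞; dropping its constant factor gives Θ(n² log n).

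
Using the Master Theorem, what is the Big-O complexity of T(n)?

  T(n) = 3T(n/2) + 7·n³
Θ(n³)

Master Theorem: a = 3, b = 2, f(n) = 7·n³.
Compute the critical exponent d = log₂(3) = 1.585.
Compare f(n) = Θ(n³) against n^d:
  k = 3 > d = 1.585, so f(n) = Ω(n^(d+ε)) — Case 3.
  Regularity: a·(n/b)^3/n^3 = a/b^3 = 3/8 < 1 ✓.
  The top-level work dominates: T(n) = Θ(f(n)) = Θ(n³).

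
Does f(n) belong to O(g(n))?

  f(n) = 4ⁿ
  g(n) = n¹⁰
False

f(n) = 4ⁿ is O(4ⁿ), and g(n) = n¹⁰ is O(n¹⁰).
Since O(4ⁿ) grows faster than O(n¹⁰), f(n) = O(g(n)) is false.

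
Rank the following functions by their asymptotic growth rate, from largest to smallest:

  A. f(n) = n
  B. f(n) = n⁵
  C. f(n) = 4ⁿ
C > B > A

Comparing growth rates:
C = 4ⁿ is O(4ⁿ)
B = n⁵ is O(n⁵)
A = n is O(n)

Therefore, the order from fastest to slowest is: C > B > A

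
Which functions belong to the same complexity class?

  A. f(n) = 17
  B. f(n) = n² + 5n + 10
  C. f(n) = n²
B and C

Examining each function:
  A. 17 is O(1)
  B. n² + 5n + 10 is O(n²)
  C. n² is O(n²)

Functions B and C both have the same complexity class.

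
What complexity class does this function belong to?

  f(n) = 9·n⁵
O(n⁵)

The dominant term in 9·n⁵ is 9·n⁵, which is Θ(n⁵).
Constants are absorbed, so the tightest bound is O(n⁵).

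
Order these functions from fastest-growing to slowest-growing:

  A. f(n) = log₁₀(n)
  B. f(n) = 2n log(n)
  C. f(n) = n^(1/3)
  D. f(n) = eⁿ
D > B > C > A

Comparing growth rates:
D = eⁿ is O(eⁿ)
B = 2n log(n) is O(n log n)
C = n^(1/3) is O(n^(1/3))
A = log₁₀(n) is O(log n)

Therefore, the order from fastest to slowest is: D > B > C > A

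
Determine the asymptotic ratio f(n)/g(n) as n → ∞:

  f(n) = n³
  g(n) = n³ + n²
1

Since n³ and n³ + n² have the same growth rate (O(n³)),
the ratio converges to a constant: 1.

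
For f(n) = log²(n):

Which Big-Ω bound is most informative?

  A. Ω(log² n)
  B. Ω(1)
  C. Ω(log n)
A

f(n) = log²(n) is Ω(log² n).
All listed options are valid Big-Ω bounds (lower bounds),
but Ω(log² n) is the tightest (largest valid bound).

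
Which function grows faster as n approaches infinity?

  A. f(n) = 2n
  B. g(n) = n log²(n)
B

f(n) = 2n is O(n), while g(n) = n log²(n) is O(n log² n).
Since O(n log² n) grows faster than O(n), g(n) dominates.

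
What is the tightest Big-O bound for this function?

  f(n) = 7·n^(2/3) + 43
O(n^(2/3))

The dominant term in 7·n^(2/3) + 43 is 7·n^(2/3), which is Θ(n^(2/3)).
Lower-order terms (43) are asymptotically negligible.
Constants are absorbed, so the tightest bound is O(n^(2/3)).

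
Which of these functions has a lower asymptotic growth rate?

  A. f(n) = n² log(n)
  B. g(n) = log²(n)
B

f(n) = n² log(n) is O(n² log n), while g(n) = log²(n) is O(log² n).
Since O(log² n) grows slower than O(n² log n), g(n) is dominated.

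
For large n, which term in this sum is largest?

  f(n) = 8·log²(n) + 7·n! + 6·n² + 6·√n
7·n!

Looking at each term:
  - 8·log²(n) is O(log² n)
  - 7·n! is O(n!)
  - 6·n² is O(n²)
  - 6·√n is O(√n)

The term 7·n! (O(n!)) grows fastest and dominates all others.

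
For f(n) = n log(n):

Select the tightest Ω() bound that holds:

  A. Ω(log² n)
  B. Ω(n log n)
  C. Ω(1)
B

f(n) = n log(n) is Ω(n log n).
All listed options are valid Big-Ω bounds (lower bounds),
but Ω(n log n) is the tightest (largest valid bound).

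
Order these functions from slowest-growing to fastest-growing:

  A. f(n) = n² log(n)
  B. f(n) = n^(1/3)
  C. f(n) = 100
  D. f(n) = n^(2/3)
C < B < D < A

Comparing growth rates:
C = 100 is O(1)
B = n^(1/3) is O(n^(1/3))
D = n^(2/3) is O(n^(2/3))
A = n² log(n) is O(n² log n)

Therefore, the order from slowest to fastest is: C < B < D < A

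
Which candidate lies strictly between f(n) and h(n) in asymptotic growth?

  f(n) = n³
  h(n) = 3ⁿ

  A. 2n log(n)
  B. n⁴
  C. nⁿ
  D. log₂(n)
B

We need g(n) with n³ = o(g(n)) and g(n) = o(3ⁿ), i.e. O(n³) ≺ g ≺ O(3ⁿ).
Check each option:
  A. 2n log(n) — O(n log n) does not grow strictly faster than f(n)
  B. n⁴ — O(n⁴) is strictly between O(n³) and O(3ⁿ) ✓
  C. nⁿ — O(nⁿ) does not grow strictly slower than h(n)
  D. log₂(n) — O(log n) does not grow strictly faster than f(n)

Only option B (n⁴) lies strictly between.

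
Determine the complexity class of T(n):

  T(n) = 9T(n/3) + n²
Θ(n² log n)

Master Theorem: a = 9, b = 3, f(n) = n².
Compute the critical exponent d = log₃(9) = 2.
Compare f(n) = Θ(n²) against n^d:
  k = 2 = d, so f(n) = Θ(n^d) — Case 2.
  Work is balanced across levels: T(n) = Θ(n^d log n) = Θ(n² log n).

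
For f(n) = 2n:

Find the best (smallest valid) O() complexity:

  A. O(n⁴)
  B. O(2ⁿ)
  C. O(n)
C

f(n) = 2n is O(n).
All listed options are valid Big-O bounds (upper bounds),
but O(n) is the tightest (smallest valid bound).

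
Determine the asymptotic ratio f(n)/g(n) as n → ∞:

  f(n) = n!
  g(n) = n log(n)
∞

Since n! (O(n!)) grows faster than n log(n) (O(n log n)),
the ratio f(n)/g(n) → ∞ as n → ∞.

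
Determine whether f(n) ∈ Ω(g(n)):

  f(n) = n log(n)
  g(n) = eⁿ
False

f(n) = n log(n) is O(n log n), and g(n) = eⁿ is O(eⁿ).
Since O(n log n) grows slower than O(eⁿ), f(n) = Ω(g(n)) is false.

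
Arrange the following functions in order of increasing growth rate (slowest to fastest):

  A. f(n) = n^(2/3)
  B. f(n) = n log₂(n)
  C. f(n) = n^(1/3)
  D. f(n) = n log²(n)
C < A < B < D

Comparing growth rates:
C = n^(1/3) is O(n^(1/3))
A = n^(2/3) is O(n^(2/3))
B = n log₂(n) is O(n log n)
D = n log²(n) is O(n log² n)

Therefore, the order from slowest to fastest is: C < A < B < D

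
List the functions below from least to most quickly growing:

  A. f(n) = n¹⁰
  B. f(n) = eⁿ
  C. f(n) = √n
C < A < B

Comparing growth rates:
C = √n is O(√n)
A = n¹⁰ is O(n¹⁰)
B = eⁿ is O(eⁿ)

Therefore, the order from slowest to fastest is: C < A < B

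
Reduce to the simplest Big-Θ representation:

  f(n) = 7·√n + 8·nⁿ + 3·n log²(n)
Θ(nⁿ)

Order the terms by growth rate: 7·√n ≺ 3·n log²(n) ≺ 8·nⁿ.
The fastest-growing term 8·nⁿ dominates as n → ∞; dropping its constant factor gives Θ(nⁿ).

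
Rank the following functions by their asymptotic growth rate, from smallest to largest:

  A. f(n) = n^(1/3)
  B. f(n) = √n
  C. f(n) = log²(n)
C < A < B

Comparing growth rates:
C = log²(n) is O(log² n)
A = n^(1/3) is O(n^(1/3))
B = √n is O(√n)

Therefore, the order from slowest to fastest is: C < A < B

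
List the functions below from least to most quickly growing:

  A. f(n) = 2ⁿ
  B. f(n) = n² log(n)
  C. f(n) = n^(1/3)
C < B < A

Comparing growth rates:
C = n^(1/3) is O(n^(1/3))
B = n² log(n) is O(n² log n)
A = 2ⁿ is O(2ⁿ)

Therefore, the order from slowest to fastest is: C < B < A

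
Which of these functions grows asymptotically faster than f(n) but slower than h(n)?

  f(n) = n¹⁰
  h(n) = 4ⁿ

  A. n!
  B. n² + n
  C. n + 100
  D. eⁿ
D

We need g(n) with n¹⁰ = o(g(n)) and g(n) = o(4ⁿ), i.e. O(n¹⁰) ≺ g ≺ O(4ⁿ).
Check each option:
  A. n! — O(n!) does not grow strictly slower than h(n)
  B. n² + n — O(n²) does not grow strictly faster than f(n)
  C. n + 100 — O(n) does not grow strictly faster than f(n)
  D. eⁿ — O(eⁿ) is strictly between O(n¹⁰) and O(4ⁿ) ✓

Only option D (eⁿ) lies strictly between.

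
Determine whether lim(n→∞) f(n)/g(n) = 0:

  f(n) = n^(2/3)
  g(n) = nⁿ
True

f(n) = n^(2/3) is O(n^(2/3)), and g(n) = nⁿ is O(nⁿ).
Since O(n^(2/3)) grows strictly slower than O(nⁿ), f(n) = o(g(n)) is true.
This means lim(n→∞) f(n)/g(n) = 0.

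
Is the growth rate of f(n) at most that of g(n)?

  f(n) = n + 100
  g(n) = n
True

f(n) = n + 100 and g(n) = n are both O(n).
Big-O permits equal growth rates (f ≤ c·g for some c), so f(n) = O(g(n)) is true.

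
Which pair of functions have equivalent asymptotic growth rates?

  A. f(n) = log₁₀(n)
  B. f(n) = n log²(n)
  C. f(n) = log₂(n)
A and C

Examining each function:
  A. log₁₀(n) is O(log n)
  B. n log²(n) is O(n log² n)
  C. log₂(n) is O(log n)

Functions A and C both have the same complexity class.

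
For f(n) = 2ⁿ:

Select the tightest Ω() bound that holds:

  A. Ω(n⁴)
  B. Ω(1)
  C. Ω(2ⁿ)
C

f(n) = 2ⁿ is Ω(2ⁿ).
All listed options are valid Big-Ω bounds (lower bounds),
but Ω(2ⁿ) is the tightest (largest valid bound).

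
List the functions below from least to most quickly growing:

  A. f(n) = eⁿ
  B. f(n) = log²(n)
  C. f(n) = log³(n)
B < C < A

Comparing growth rates:
B = log²(n) is O(log² n)
C = log³(n) is O(log³ n)
A = eⁿ is O(eⁿ)

Therefore, the order from slowest to fastest is: B < C < A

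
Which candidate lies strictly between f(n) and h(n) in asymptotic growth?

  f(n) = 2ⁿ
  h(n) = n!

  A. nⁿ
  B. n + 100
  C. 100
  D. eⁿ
D

We need g(n) with 2ⁿ = o(g(n)) and g(n) = o(n!), i.e. O(2ⁿ) ≺ g ≺ O(n!).
Check each option:
  A. nⁿ — O(nⁿ) does not grow strictly slower than h(n)
  B. n + 100 — O(n) does not grow strictly faster than f(n)
  C. 100 — O(1) does not grow strictly faster than f(n)
  D. eⁿ — O(eⁿ) is strictly between O(2ⁿ) and O(n!) ✓

Only option D (eⁿ) lies strictly between.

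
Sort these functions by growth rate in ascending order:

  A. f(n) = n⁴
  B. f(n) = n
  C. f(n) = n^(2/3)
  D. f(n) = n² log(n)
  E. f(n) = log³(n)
E < C < B < D < A

Comparing growth rates:
E = log³(n) is O(log³ n)
C = n^(2/3) is O(n^(2/3))
B = n is O(n)
D = n² log(n) is O(n² log n)
A = n⁴ is O(n⁴)

Therefore, the order from slowest to fastest is: E < C < B < D < A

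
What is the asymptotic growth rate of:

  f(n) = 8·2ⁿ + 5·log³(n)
Θ(2ⁿ)

Order the terms by growth rate: 5·log³(n) ≺ 8·2ⁿ.
The fastest-growing term 8·2ⁿ dominates as n → ∞; dropping its constant factor gives Θ(2ⁿ).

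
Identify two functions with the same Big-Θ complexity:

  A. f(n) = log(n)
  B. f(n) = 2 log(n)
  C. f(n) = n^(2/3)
A and B

Examining each function:
  A. log(n) is O(log n)
  B. 2 log(n) is O(log n)
  C. n^(2/3) is O(n^(2/3))

Functions A and B both have the same complexity class.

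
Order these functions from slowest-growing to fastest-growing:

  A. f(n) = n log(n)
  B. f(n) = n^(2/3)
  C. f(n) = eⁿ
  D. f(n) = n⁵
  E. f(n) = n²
B < A < E < D < C

Comparing growth rates:
B = n^(2/3) is O(n^(2/3))
A = n log(n) is O(n log n)
E = n² is O(n²)
D = n⁵ is O(n⁵)
C = eⁿ is O(eⁿ)

Therefore, the order from slowest to fastest is: B < A < E < D < C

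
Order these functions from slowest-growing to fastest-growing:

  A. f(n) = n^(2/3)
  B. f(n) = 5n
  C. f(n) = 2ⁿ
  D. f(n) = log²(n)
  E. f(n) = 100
E < D < A < B < C

Comparing growth rates:
E = 100 is O(1)
D = log²(n) is O(log² n)
A = n^(2/3) is O(n^(2/3))
B = 5n is O(n)
C = 2ⁿ is O(2ⁿ)

Therefore, the order from slowest to fastest is: E < D < A < B < C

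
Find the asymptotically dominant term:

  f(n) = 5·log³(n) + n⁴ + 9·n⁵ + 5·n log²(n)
9·n⁵

Looking at each term:
  - 5·log³(n) is O(log³ n)
  - n⁴ is O(n⁴)
  - 9·n⁵ is O(n⁵)
  - 5·n log²(n) is O(n log² n)

The term 9·n⁵ (O(n⁵)) grows fastest and dominates all others.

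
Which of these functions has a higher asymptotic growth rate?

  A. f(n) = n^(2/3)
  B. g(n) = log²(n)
A

f(n) = n^(2/3) is O(n^(2/3)), while g(n) = log²(n) is O(log² n).
Since O(n^(2/3)) grows faster than O(log² n), f(n) dominates.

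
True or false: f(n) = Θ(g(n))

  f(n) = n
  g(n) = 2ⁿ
False

f(n) = n is O(n), and g(n) = 2ⁿ is O(2ⁿ).
Since they have different growth rates, f(n) = Θ(g(n)) is false.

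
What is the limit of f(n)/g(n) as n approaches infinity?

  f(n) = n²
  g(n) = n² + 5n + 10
1

Since n² and n² + 5n + 10 have the same growth rate (O(n²)),
the ratio converges to a constant: 1.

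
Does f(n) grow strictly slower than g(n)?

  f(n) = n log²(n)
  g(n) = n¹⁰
True

f(n) = n log²(n) is O(n log² n), and g(n) = n¹⁰ is O(n¹⁰).
Since O(n log² n) grows strictly slower than O(n¹⁰), f(n) = o(g(n)) is true.
This means lim(n→∞) f(n)/g(n) = 0.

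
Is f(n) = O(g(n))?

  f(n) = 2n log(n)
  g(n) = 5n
False

f(n) = 2n log(n) is O(n log n), and g(n) = 5n is O(n).
Since O(n log n) grows faster than O(n), f(n) = O(g(n)) is false.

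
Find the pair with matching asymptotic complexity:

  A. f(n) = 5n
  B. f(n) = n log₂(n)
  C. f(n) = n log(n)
B and C

Examining each function:
  A. 5n is O(n)
  B. n log₂(n) is O(n log n)
  C. n log(n) is O(n log n)

Functions B and C both have the same complexity class.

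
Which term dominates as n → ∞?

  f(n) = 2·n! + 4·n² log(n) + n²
2·n!

Looking at each term:
  - 2·n! is O(n!)
  - 4·n² log(n) is O(n² log n)
  - n² is O(n²)

The term 2·n! (O(n!)) grows fastest and dominates all others.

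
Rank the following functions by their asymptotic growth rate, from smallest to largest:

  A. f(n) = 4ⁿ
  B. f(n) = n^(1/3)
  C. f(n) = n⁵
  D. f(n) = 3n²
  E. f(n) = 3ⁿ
B < D < C < E < A

Comparing growth rates:
B = n^(1/3) is O(n^(1/3))
D = 3n² is O(n²)
C = n⁵ is O(n⁵)
E = 3ⁿ is O(3ⁿ)
A = 4ⁿ is O(4ⁿ)

Therefore, the order from slowest to fastest is: B < D < C < E < A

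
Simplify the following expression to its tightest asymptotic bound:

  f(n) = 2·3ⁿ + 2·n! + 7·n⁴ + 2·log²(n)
Θ(n!)

Order the terms by growth rate: 2·log²(n) ≺ 7·n⁴ ≺ 2·3ⁿ ≺ 2·n!.
The fastest-growing term 2·n! dominates as n → ∞; dropping its constant factor gives Θ(n!).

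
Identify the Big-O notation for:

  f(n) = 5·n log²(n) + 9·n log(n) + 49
O(n log² n)

The dominant term in 5·n log²(n) + 9·n log(n) + 49 is 5·n log²(n), which is Θ(n log² n).
Lower-order terms (9·n log(n), 49) are asymptotically negligible.
Constants are absorbed, so the tightest bound is O(n log² n).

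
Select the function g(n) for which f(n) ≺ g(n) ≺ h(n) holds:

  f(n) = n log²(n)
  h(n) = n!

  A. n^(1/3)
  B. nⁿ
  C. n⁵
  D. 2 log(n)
C

We need g(n) with n log²(n) = o(g(n)) and g(n) = o(n!), i.e. O(n log² n) ≺ g ≺ O(n!).
Check each option:
  A. n^(1/3) — O(n^(1/3)) does not grow strictly faster than f(n)
  B. nⁿ — O(nⁿ) does not grow strictly slower than h(n)
  C. n⁵ — O(n⁵) is strictly between O(n log² n) and O(n!) ✓
  D. 2 log(n) — O(log n) does not grow strictly faster than f(n)

Only option C (n⁵) lies strictly between.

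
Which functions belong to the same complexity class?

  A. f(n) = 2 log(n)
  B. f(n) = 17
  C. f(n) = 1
B and C

Examining each function:
  A. 2 log(n) is O(log n)
  B. 17 is O(1)
  C. 1 is O(1)

Functions B and C both have the same complexity class.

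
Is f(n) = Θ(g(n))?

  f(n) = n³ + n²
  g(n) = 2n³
True

f(n) = n³ + n² and g(n) = 2n³ are both O(n³).
Since they have the same asymptotic growth rate, f(n) = Θ(g(n)) is true.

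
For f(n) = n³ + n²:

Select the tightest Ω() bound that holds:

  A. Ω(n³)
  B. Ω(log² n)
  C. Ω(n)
A

f(n) = n³ + n² is Ω(n³).
All listed options are valid Big-Ω bounds (lower bounds),
but Ω(n³) is the tightest (largest valid bound).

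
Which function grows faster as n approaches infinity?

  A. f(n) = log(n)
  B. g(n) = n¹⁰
B

f(n) = log(n) is O(log n), while g(n) = n¹⁰ is O(n¹⁰).
Since O(n¹⁰) grows faster than O(log n), g(n) dominates.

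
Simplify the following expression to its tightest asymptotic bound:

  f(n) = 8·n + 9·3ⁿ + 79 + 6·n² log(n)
Θ(3ⁿ)

Order the terms by growth rate: 79 ≺ 8·n ≺ 6·n² log(n) ≺ 9·3ⁿ.
The fastest-growing term 9·3ⁿ dominates as n → ∞; dropping its constant factor gives Θ(3ⁿ).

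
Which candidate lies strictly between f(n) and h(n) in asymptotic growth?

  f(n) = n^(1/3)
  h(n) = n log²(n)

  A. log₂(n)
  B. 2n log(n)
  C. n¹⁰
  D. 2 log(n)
B

We need g(n) with n^(1/3) = o(g(n)) and g(n) = o(n log²(n)), i.e. O(n^(1/3)) ≺ g ≺ O(n log² n).
Check each option:
  A. log₂(n) — O(log n) does not grow strictly faster than f(n)
  B. 2n log(n) — O(n log n) is strictly between O(n^(1/3)) and O(n log² n) ✓
  C. n¹⁰ — O(n¹⁰) does not grow strictly slower than h(n)
  D. 2 log(n) — O(log n) does not grow strictly faster than f(n)

Only option B (2n log(n)) lies strictly between.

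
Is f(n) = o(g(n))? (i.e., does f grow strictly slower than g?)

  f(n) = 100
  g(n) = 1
False

f(n) = 100 is O(1), and g(n) = 1 is O(1).
Since they have the same growth rate, f(n) = o(g(n)) is false.
(f = o(g) requires f to grow strictly slower, not equal.)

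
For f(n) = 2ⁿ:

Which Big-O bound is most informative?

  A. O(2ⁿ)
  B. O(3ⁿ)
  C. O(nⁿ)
A

f(n) = 2ⁿ is O(2ⁿ).
All listed options are valid Big-O bounds (upper bounds),
but O(2ⁿ) is the tightest (smallest valid bound).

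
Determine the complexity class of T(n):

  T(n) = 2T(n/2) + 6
Θ(n)

Master Theorem: a = 2, b = 2, f(n) = 6.
Compute the critical exponent d = log₂(2) = 1.
Compare f(n) = Θ(1) against n^d:
  k = 0 < d = 1, so f(n) = O(n^(d-ε)) — Case 1.
  The recursion cost dominates: T(n) = Θ(n^d) = Θ(n).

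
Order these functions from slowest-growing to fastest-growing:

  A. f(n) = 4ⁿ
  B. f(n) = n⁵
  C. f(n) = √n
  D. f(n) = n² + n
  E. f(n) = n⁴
C < D < E < B < A

Comparing growth rates:
C = √n is O(√n)
D = n² + n is O(n²)
E = n⁴ is O(n⁴)
B = n⁵ is O(n⁵)
A = 4ⁿ is O(4ⁿ)

Therefore, the order from slowest to fastest is: C < D < E < B < A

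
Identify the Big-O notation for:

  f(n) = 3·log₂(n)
O(log n)

The dominant term in 3·log₂(n) is 3·log₂(n), which is Θ(log n).
Constants are absorbed, so the tightest bound is O(log n).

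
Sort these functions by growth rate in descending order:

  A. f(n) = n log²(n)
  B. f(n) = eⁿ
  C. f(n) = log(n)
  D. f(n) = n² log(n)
B > D > A > C

Comparing growth rates:
B = eⁿ is O(eⁿ)
D = n² log(n) is O(n² log n)
A = n log²(n) is O(n log² n)
C = log(n) is O(log n)

Therefore, the order from fastest to slowest is: B > D > A > C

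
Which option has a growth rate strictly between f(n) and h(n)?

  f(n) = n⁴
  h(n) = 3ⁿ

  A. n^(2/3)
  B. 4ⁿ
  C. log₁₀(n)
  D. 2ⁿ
D

We need g(n) with n⁴ = o(g(n)) and g(n) = o(3ⁿ), i.e. O(n⁴) ≺ g ≺ O(3ⁿ).
Check each option:
  A. n^(2/3) — O(n^(2/3)) does not grow strictly faster than f(n)
  B. 4ⁿ — O(4ⁿ) does not grow strictly slower than h(n)
  C. log₁₀(n) — O(log n) does not grow strictly faster than f(n)
  D. 2ⁿ — O(2ⁿ) is strictly between O(n⁴) and O(3ⁿ) ✓

Only option D (2ⁿ) lies strictly between.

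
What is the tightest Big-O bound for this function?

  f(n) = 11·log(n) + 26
O(log n)

The dominant term in 11·log(n) + 26 is 11·log(n), which is Θ(log n).
Lower-order terms (26) are asymptotically negligible.
Constants are absorbed, so the tightest bound is O(log n).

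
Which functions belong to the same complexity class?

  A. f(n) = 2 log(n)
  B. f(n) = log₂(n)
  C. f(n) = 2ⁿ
A and B

Examining each function:
  A. 2 log(n) is O(log n)
  B. log₂(n) is O(log n)
  C. 2ⁿ is O(2ⁿ)

Functions A and B both have the same complexity class.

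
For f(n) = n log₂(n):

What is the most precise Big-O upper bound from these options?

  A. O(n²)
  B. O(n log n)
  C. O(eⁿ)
B

f(n) = n log₂(n) is O(n log n).
All listed options are valid Big-O bounds (upper bounds),
but O(n log n) is the tightest (smallest valid bound).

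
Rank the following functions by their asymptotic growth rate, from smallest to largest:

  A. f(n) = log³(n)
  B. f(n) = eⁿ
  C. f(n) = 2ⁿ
A < C < B

Comparing growth rates:
A = log³(n) is O(log³ n)
C = 2ⁿ is O(2ⁿ)
B = eⁿ is O(eⁿ)

Therefore, the order from slowest to fastest is: A < C < B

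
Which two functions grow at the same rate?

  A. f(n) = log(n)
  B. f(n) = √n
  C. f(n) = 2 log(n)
A and C

Examining each function:
  A. log(n) is O(log n)
  B. √n is O(√n)
  C. 2 log(n) is O(log n)

Functions A and C both have the same complexity class.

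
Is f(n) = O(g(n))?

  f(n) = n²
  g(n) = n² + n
True

f(n) = n² and g(n) = n² + n are both O(n²).
Big-O permits equal growth rates (f ≤ c·g for some c), so f(n) = O(g(n)) is true.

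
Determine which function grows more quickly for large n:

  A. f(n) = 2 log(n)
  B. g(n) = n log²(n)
B

f(n) = 2 log(n) is O(log n), while g(n) = n log²(n) is O(n log² n).
Since O(n log² n) grows faster than O(log n), g(n) dominates.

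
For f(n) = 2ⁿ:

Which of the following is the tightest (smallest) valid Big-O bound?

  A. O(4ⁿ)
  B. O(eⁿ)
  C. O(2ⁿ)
C

f(n) = 2ⁿ is O(2ⁿ).
All listed options are valid Big-O bounds (upper bounds),
but O(2ⁿ) is the tightest (smallest valid bound).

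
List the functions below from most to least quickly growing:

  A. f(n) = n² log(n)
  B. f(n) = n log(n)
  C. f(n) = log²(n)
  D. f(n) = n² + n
A > D > B > C

Comparing growth rates:
A = n² log(n) is O(n² log n)
D = n² + n is O(n²)
B = n log(n) is O(n log n)
C = log²(n) is O(log² n)

Therefore, the order from fastest to slowest is: A > D > B > C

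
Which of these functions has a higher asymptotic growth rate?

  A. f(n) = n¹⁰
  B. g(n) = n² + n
A

f(n) = n¹⁰ is O(n¹⁰), while g(n) = n² + n is O(n²).
Since O(n¹⁰) grows faster than O(n²), f(n) dominates.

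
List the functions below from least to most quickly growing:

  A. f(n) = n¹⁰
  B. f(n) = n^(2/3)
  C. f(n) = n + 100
B < C < A

Comparing growth rates:
B = n^(2/3) is O(n^(2/3))
C = n + 100 is O(n)
A = n¹⁰ is O(n¹⁰)

Therefore, the order from slowest to fastest is: B < C < A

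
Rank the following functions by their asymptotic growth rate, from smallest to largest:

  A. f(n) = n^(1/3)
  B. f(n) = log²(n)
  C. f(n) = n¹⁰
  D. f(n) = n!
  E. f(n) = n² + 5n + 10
B < A < E < C < D

Comparing growth rates:
B = log²(n) is O(log² n)
A = n^(1/3) is O(n^(1/3))
E = n² + 5n + 10 is O(n²)
C = n¹⁰ is O(n¹⁰)
D = n! is O(n!)

Therefore, the order from slowest to fastest is: B < A < E < C < D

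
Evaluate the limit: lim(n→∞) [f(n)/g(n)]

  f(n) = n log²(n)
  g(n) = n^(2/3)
∞

Since n log²(n) (O(n log² n)) grows faster than n^(2/3) (O(n^(2/3))),
the ratio f(n)/g(n) → ∞ as n → ∞.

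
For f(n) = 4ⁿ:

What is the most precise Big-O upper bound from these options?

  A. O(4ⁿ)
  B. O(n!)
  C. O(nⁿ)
A

f(n) = 4ⁿ is O(4ⁿ).
All listed options are valid Big-O bounds (upper bounds),
but O(4ⁿ) is the tightest (smallest valid bound).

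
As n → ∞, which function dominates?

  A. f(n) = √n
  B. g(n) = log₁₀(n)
A

f(n) = √n is O(√n), while g(n) = log₁₀(n) is O(log n).
Since O(√n) grows faster than O(log n), f(n) dominates.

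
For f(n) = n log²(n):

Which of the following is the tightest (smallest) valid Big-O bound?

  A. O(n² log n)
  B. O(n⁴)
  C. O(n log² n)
C

f(n) = n log²(n) is O(n log² n).
All listed options are valid Big-O bounds (upper bounds),
but O(n log² n) is the tightest (smallest valid bound).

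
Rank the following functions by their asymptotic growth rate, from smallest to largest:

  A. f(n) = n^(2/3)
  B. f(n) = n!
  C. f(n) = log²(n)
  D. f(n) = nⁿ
C < A < B < D

Comparing growth rates:
C = log²(n) is O(log² n)
A = n^(2/3) is O(n^(2/3))
B = n! is O(n!)
D = nⁿ is O(nⁿ)

Therefore, the order from slowest to fastest is: C < A < B < D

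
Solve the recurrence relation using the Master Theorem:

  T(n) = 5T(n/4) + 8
Θ(n^log₄(5))

Master Theorem: a = 5, b = 4, f(n) = 8.
Compute the critical exponent d = log₄(5) = 1.161.
Compare f(n) = Θ(1) against n^d:
  k = 0 < d = 1.161, so f(n) = O(n^(d-ε)) — Case 1.
  The recursion cost dominates: T(n) = Θ(n^d) = Θ(n^log₄(5)).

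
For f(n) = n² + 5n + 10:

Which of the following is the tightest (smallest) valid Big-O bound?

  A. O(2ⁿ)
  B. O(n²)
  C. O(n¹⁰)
B

f(n) = n² + 5n + 10 is O(n²).
All listed options are valid Big-O bounds (upper bounds),
but O(n²) is the tightest (smallest valid bound).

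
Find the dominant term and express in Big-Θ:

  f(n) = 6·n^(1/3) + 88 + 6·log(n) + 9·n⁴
Θ(n⁴)

Order the terms by growth rate: 88 ≺ 6·log(n) ≺ 6·n^(1/3) ≺ 9·n⁴.
The fastest-growing term 9·n⁴ dominates as n → ∞; dropping its constant factor gives Θ(n⁴).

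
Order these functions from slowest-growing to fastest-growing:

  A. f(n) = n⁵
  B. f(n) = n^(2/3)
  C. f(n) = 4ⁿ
B < A < C

Comparing growth rates:
B = n^(2/3) is O(n^(2/3))
A = n⁵ is O(n⁵)
C = 4ⁿ is O(4ⁿ)

Therefore, the order from slowest to fastest is: B < A < C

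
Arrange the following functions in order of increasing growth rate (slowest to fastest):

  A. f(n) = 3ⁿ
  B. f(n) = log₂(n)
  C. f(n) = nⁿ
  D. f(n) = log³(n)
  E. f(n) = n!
B < D < A < E < C

Comparing growth rates:
B = log₂(n) is O(log n)
D = log³(n) is O(log³ n)
A = 3ⁿ is O(3ⁿ)
E = n! is O(n!)
C = nⁿ is O(nⁿ)

Therefore, the order from slowest to fastest is: B < D < A < E < C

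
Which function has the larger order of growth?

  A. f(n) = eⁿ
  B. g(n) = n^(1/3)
A

f(n) = eⁿ is O(eⁿ), while g(n) = n^(1/3) is O(n^(1/3)).
Since O(eⁿ) grows faster than O(n^(1/3)), f(n) dominates.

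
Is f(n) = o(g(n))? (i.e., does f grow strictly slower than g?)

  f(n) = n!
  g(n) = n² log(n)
False

f(n) = n! is O(n!), and g(n) = n² log(n) is O(n² log n).
Since O(n!) grows faster than or equal to O(n² log n), f(n) = o(g(n)) is false.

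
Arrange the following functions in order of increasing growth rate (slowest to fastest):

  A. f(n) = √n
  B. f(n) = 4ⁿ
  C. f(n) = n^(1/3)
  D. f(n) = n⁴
C < A < D < B

Comparing growth rates:
C = n^(1/3) is O(n^(1/3))
A = √n is O(√n)
D = n⁴ is O(n⁴)
B = 4ⁿ is O(4ⁿ)

Therefore, the order from slowest to fastest is: C < A < D < B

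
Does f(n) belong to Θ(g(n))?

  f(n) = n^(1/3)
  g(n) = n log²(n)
False

f(n) = n^(1/3) is O(n^(1/3)), and g(n) = n log²(n) is O(n log² n).
Since they have different growth rates, f(n) = Θ(g(n)) is false.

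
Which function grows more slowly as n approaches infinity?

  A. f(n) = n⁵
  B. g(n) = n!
A

f(n) = n⁵ is O(n⁵), while g(n) = n! is O(n!).
Since O(n⁵) grows slower than O(n!), f(n) is dominated.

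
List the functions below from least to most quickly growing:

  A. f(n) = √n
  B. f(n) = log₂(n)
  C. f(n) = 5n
B < A < C

Comparing growth rates:
B = log₂(n) is O(log n)
A = √n is O(√n)
C = 5n is O(n)

Therefore, the order from slowest to fastest is: B < A < C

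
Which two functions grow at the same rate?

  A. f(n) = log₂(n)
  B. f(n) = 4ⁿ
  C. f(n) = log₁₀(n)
A and C

Examining each function:
  A. log₂(n) is O(log n)
  B. 4ⁿ is O(4ⁿ)
  C. log₁₀(n) is O(log n)

Functions A and C both have the same complexity class.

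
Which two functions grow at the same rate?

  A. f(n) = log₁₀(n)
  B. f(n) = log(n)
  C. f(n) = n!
A and B

Examining each function:
  A. log₁₀(n) is O(log n)
  B. log(n) is O(log n)
  C. n! is O(n!)

Functions A and B both have the same complexity class.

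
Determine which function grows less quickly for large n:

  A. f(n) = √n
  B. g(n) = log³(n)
B

f(n) = √n is O(√n), while g(n) = log³(n) is O(log³ n).
Since O(log³ n) grows slower than O(√n), g(n) is dominated.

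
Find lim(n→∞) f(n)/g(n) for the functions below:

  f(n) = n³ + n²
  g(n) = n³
1

Since n³ + n² and n³ have the same growth rate (O(n³)),
the ratio converges to a constant: 1.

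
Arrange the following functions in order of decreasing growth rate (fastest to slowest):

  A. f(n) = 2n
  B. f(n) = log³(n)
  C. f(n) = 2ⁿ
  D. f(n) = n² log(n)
C > D > A > B

Comparing growth rates:
C = 2ⁿ is O(2ⁿ)
D = n² log(n) is O(n² log n)
A = 2n is O(n)
B = log³(n) is O(log³ n)

Therefore, the order from fastest to slowest is: C > D > A > B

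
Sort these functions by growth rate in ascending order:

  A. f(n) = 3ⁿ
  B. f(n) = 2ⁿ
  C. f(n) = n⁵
C < B < A

Comparing growth rates:
C = n⁵ is O(n⁵)
B = 2ⁿ is O(2ⁿ)
A = 3ⁿ is O(3ⁿ)

Therefore, the order from slowest to fastest is: C < B < A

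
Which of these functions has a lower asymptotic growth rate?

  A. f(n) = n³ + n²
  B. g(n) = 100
B

f(n) = n³ + n² is O(n³), while g(n) = 100 is O(1).
Since O(1) grows slower than O(n³), g(n) is dominated.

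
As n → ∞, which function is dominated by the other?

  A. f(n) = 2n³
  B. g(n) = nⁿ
A

f(n) = 2n³ is O(n³), while g(n) = nⁿ is O(nⁿ).
Since O(n³) grows slower than O(nⁿ), f(n) is dominated.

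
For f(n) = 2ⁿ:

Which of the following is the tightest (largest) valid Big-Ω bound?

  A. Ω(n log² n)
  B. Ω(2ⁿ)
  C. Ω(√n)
B

f(n) = 2ⁿ is Ω(2ⁿ).
All listed options are valid Big-Ω bounds (lower bounds),
but Ω(2ⁿ) is the tightest (largest valid bound).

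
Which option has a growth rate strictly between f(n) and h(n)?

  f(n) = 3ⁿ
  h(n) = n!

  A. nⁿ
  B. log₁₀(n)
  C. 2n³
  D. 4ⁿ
D

We need g(n) with 3ⁿ = o(g(n)) and g(n) = o(n!), i.e. O(3ⁿ) ≺ g ≺ O(n!).
Check each option:
  A. nⁿ — O(nⁿ) does not grow strictly slower than h(n)
  B. log₁₀(n) — O(log n) does not grow strictly faster than f(n)
  C. 2n³ — O(n³) does not grow strictly faster than f(n)
  D. 4ⁿ — O(4ⁿ) is strictly between O(3ⁿ) and O(n!) ✓

Only option D (4ⁿ) lies strictly between.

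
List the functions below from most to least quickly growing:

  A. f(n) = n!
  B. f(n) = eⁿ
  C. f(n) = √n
A > B > C

Comparing growth rates:
A = n! is O(n!)
B = eⁿ is O(eⁿ)
C = √n is O(√n)

Therefore, the order from fastest to slowest is: A > B > C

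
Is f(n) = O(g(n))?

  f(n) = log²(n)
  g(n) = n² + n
True

f(n) = log²(n) is O(log² n), and g(n) = n² + n is O(n²).
Since O(log² n) ⊆ O(n²) (f grows no faster than g), f(n) = O(g(n)) is true.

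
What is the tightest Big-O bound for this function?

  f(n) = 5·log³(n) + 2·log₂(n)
O(log³ n)

The dominant term in 5·log³(n) + 2·log₂(n) is 5·log³(n), which is Θ(log³ n).
Lower-order terms (2·log₂(n)) are asymptotically negligible.
Constants are absorbed, so the tightest bound is O(log³ n).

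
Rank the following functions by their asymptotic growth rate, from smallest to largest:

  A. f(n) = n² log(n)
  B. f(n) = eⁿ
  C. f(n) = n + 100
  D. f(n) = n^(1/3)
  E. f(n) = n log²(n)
D < C < E < A < B

Comparing growth rates:
D = n^(1/3) is O(n^(1/3))
C = n + 100 is O(n)
E = n log²(n) is O(n log² n)
A = n² log(n) is O(n² log n)
B = eⁿ is O(eⁿ)

Therefore, the order from slowest to fastest is: D < C < E < A < B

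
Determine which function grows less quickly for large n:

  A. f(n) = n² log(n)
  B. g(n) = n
B

f(n) = n² log(n) is O(n² log n), while g(n) = n is O(n).
Since O(n) grows slower than O(n² log n), g(n) is dominated.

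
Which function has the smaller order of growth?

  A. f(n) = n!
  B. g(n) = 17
B

f(n) = n! is O(n!), while g(n) = 17 is O(1).
Since O(1) grows slower than O(n!), g(n) is dominated.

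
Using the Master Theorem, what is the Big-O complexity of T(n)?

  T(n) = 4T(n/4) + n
Θ(n log n)

Master Theorem: a = 4, b = 4, f(n) = n.
Compute the critical exponent d = log₄(4) = 1.
Compare f(n) = Θ(n) against n^d:
  k = 1 = d, so f(n) = Θ(n^d) — Case 2.
  Work is balanced across levels: T(n) = Θ(n^d log n) = Θ(n log n).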